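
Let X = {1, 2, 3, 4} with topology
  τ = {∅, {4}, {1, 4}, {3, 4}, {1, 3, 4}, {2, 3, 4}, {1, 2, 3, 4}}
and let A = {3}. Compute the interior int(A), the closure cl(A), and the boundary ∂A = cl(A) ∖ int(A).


int(A) = ∅, cl(A) = {2, 3}, ∂A = {2, 3}.

Closed sets in (X, τ) are complements of opens:
  closed(X, τ) = {∅, {1}, {2}, {1, 2}, {2, 3}, {1, 2, 3}, {1, 2, 3, 4}}.
int(A) = ⋃ {U ∈ τ : U ⊆ A}. Opens contained in A: ∅.
Taking the union of these: int(A) = ∅.
cl(A) = ⋂ {C closed : A ⊆ C}. Closed sets containing A: {2, 3}, {1, 2, 3}, {1, 2, 3, 4}.
Intersecting these: cl(A) = {2, 3}.
∂A = cl(A) ∖ int(A) = {2, 3} ∖ ∅ = {2, 3}.


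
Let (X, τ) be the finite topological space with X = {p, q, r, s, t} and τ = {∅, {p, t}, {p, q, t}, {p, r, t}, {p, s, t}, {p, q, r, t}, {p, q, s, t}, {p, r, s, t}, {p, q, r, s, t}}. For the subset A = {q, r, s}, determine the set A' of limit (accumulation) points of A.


A' = ∅

For each x ∈ X, list the open sets U ∈ τ with x ∈ U, then check whether U ∩ (A ∖ {x}) ≠ ∅ for every such U.
  x = p: open {p, t} ∋ x has {p, t} ∩ (A ∖ {p}) = ∅, so x is NOT a limit point.
  x = q: open {p, q, t} ∋ x has {p, q, t} ∩ (A ∖ {q}) = ∅, so x is NOT a limit point.
  x = r: open {p, r, t} ∋ x has {p, r, t} ∩ (A ∖ {r}) = ∅, so x is NOT a limit point.
  x = s: open {p, s, t} ∋ x has {p, s, t} ∩ (A ∖ {s}) = ∅, so x is NOT a limit point.
  x = t: open {p, t} ∋ x has {p, t} ∩ (A ∖ {t}) = ∅, so x is NOT a limit point.
Collecting: A' = ∅.


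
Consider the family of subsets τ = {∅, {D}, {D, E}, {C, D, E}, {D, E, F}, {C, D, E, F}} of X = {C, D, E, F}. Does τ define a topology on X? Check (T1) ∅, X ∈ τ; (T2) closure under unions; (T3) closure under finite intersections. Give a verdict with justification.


τ IS a topology on X.

Axiom (T1): ∅ ∈ τ? Yes; X ∈ τ? Yes.
Axiom (T2/T3): check pairwise unions and intersections of members of τ.
All pairwise intersections and unions checked — each lies in τ. Therefore τ satisfies (T1), (T2), (T3): it IS a topology on X.


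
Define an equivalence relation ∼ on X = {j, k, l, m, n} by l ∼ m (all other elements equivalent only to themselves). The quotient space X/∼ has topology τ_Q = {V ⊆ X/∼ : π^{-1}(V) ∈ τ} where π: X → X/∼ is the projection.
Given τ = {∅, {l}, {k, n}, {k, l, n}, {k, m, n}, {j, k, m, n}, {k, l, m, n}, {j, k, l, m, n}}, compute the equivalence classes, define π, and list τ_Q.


X/∼ = {[j], [k], [l=m], [n]}; |τ_Q| = 4.

Equivalence classes: [j], [k], [l=m], [n].
Quotient map π: X → X/∼ sends j ↦ [j], k ↦ [k], l ↦ [l=m], m ↦ [l=m], n ↦ [n].
For each subset V ⊆ X/∼, compute π^{-1}(V) ⊆ X and check whether π^{-1}(V) ∈ τ. V is open in τ_Q iff π^{-1}(V) ∈ τ.
  V = {}: π^{-1}(V) = ∅ ∈ τ ✓.
  V = {[j]}: π^{-1}(V) = {j} ∉ τ ✗.
  V = {[k]}: π^{-1}(V) = {k} ∉ τ ✗.
  V = {[j], [k]}: π^{-1}(V) = {j, k} ∉ τ ✗.
  V = {[l=m]}: π^{-1}(V) = {l, m} ∉ τ ✗.
  V = {[j], [l=m]}: π^{-1}(V) = {j, l, m} ∉ τ ✗.
  V = {[k], [l=m]}: π^{-1}(V) = {k, l, m} ∉ τ ✗.
  V = {[j], [k], [l=m]}: π^{-1}(V) = {j, k, l, m} ∉ τ ✗.
  V = {[n]}: π^{-1}(V) = {n} ∉ τ ✗.
  V = {[j], [n]}: π^{-1}(V) = {j, n} ∉ τ ✗.
  V = {[k], [n]}: π^{-1}(V) = {k, n} ∈ τ ✓.
  V = {[j], [k], [n]}: π^{-1}(V) = {j, k, n} ∉ τ ✗.
  V = {[l=m], [n]}: π^{-1}(V) = {l, m, n} ∉ τ ✗.
  V = {[j], [l=m], [n]}: π^{-1}(V) = {j, l, m, n} ∉ τ ✗.
  V = {[k], [l=m], [n]}: π^{-1}(V) = {k, l, m, n} ∈ τ ✓.
  V = {[j], [k], [l=m], [n]}: π^{-1}(V) = {j, k, l, m, n} ∈ τ ✓.
Open sets in the quotient: τ_Q = {{}, {[k], [n]}, {[k], [l=m], [n]}, {[j], [k], [l=m], [n]}} (4 elements).


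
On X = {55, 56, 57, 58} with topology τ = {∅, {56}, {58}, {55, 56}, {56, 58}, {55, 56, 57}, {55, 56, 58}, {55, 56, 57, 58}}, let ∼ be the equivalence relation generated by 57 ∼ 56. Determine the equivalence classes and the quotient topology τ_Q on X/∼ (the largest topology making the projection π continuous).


X/∼ = {[55], [56=57], [58]}; |τ_Q| = 4.

Equivalence classes: [55], [56=57], [58].
Quotient map π: X → X/∼ sends 55 ↦ [55], 56 ↦ [56=57], 57 ↦ [56=57], 58 ↦ [58].
For each subset V ⊆ X/∼, compute π^{-1}(V) ⊆ X and check whether π^{-1}(V) ∈ τ. V is open in τ_Q iff π^{-1}(V) ∈ τ.
  V = {}: π^{-1}(V) = ∅ ∈ τ ✓.
  V = {[55]}: π^{-1}(V) = {55} ∉ τ ✗.
  V = {[56=57]}: π^{-1}(V) = {56, 57} ∉ τ ✗.
  V = {[55], [56=57]}: π^{-1}(V) = {55, 56, 57} ∈ τ ✓.
  V = {[58]}: π^{-1}(V) = {58} ∈ τ ✓.
  V = {[55], [58]}: π^{-1}(V) = {55, 58} ∉ τ ✗.
  V = {[56=57], [58]}: π^{-1}(V) = {56, 57, 58} ∉ τ ✗.
  V = {[55], [56=57], [58]}: π^{-1}(V) = {55, 56, 57, 58} ∈ τ ✓.
Open sets in the quotient: τ_Q = {{}, {[55], [56=57]}, {[58]}, {[55], [56=57], [58]}} (4 elements).


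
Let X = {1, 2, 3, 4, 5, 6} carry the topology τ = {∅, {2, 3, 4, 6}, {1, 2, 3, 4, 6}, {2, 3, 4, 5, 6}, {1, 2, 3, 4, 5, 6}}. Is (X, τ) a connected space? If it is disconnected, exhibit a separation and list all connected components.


(X, τ) is connected.

Find clopen sets (U ∈ τ with X ∖ U ∈ τ):
  U = ∅, X ∖ U = {1, 2, 3, 4, 5, 6} — both open, so U is clopen.
  U = {1, 2, 3, 4, 5, 6}, X ∖ U = ∅ — both open, so U is clopen.
Only trivial clopens (∅ and X) exist, so (X, τ) is connected.
Compute connected components by grouping points that agree on all clopens:
  component: {1, 2, 3, 4, 5, 6}


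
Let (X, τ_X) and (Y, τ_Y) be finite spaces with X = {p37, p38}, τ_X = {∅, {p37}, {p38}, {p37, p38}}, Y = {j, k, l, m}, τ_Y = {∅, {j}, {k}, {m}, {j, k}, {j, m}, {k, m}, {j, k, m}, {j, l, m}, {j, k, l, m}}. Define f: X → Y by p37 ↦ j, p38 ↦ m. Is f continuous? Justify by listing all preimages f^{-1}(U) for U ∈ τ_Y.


f IS continuous.

Compute f^{-1}(U) for each U ∈ τ_Y:
  U = ∅: f^{-1}(U) = ∅ ∈ τ_X ✓.
  U = {j}: f^{-1}(U) = {p37} ∈ τ_X ✓.
  U = {k}: f^{-1}(U) = ∅ ∈ τ_X ✓.
  U = {m}: f^{-1}(U) = {p38} ∈ τ_X ✓.
  U = {j, k}: f^{-1}(U) = {p37} ∈ τ_X ✓.
  U = {j, m}: f^{-1}(U) = {p37, p38} ∈ τ_X ✓.
  U = {k, m}: f^{-1}(U) = {p38} ∈ τ_X ✓.
  U = {j, k, m}: f^{-1}(U) = {p37, p38} ∈ τ_X ✓.
  U = {j, l, m}: f^{-1}(U) = {p37, p38} ∈ τ_X ✓.
  U = {j, k, l, m}: f^{-1}(U) = {p37, p38} ∈ τ_X ✓.
Every preimage lies in τ_X, so f IS continuous.


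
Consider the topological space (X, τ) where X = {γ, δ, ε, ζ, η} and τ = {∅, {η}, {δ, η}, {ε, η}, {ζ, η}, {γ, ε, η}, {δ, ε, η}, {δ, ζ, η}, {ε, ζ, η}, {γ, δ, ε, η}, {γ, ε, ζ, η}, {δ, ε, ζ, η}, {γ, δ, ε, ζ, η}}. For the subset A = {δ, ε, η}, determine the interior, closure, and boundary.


int(A) = {δ, ε, η}, cl(A) = {γ, δ, ε, ζ, η}, ∂A = {γ, ζ}.

Closed sets in (X, τ) are complements of opens:
  closed(X, τ) = {∅, {γ}, {δ}, {ζ}, {γ, δ}, {γ, ε}, {γ, ζ}, {δ, ζ}, {γ, δ, ε}, {γ, δ, ζ}, {γ, ε, ζ}, {γ, δ, ε, ζ}, {γ, δ, ε, ζ, η}}.
int(A) = ⋃ {U ∈ τ : U ⊆ A}. Opens contained in A: ∅, {η}, {δ, η}, {ε, η}, {δ, ε, η}.
Taking the union of these: int(A) = {δ, ε, η}.
cl(A) = ⋂ {C closed : A ⊆ C}. Closed sets containing A: {γ, δ, ε, ζ, η}.
Intersecting these: cl(A) = {γ, δ, ε, ζ, η}.
∂A = cl(A) ∖ int(A) = {γ, δ, ε, ζ, η} ∖ {δ, ε, η} = {γ, ζ}.


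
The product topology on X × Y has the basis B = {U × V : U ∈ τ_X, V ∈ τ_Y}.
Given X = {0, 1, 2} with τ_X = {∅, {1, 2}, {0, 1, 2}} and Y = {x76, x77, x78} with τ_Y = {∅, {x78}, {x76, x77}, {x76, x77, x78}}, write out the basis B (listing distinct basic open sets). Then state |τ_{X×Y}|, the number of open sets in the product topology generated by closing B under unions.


Basis B = {∅ × ∅, {1, 2} × {x78}, {0, 1, 2} × {x78}, {1, 2} × {x76, x77}, {0, 1, 2} × {x76, x77}, {1, 2} × {x76, x77, x78}, {0, 1, 2} × {x76, x77, x78}}; |τ_{X×Y}| = 9.

Enumerate products U × V with U ∈ τ_X, V ∈ τ_Y (deduplicated):
  ∅ × ∅ = {} (∅)
  {1, 2} × {x78} = {(1,x78), (2,x78)}
  {0, 1, 2} × {x78} = {(0,x78), (1,x78), (2,x78)}
  {1, 2} × {x76, x77} = {(1,x76), (1,x77), (2,x76), (2,x77)}
  {0, 1, 2} × {x76, x77} = {(0,x76), (0,x77), (1,x76), (1,x77), (2,x76), (2,x77)}
  {1, 2} × {x76, x77, x78} = {(1,x76), (1,x77), (1,x78), (2,x76), (2,x77), (2,x78)}
  {0, 1, 2} × {x76, x77, x78} = {(0,x76), (0,x77), (0,x78), (1,x76), (1,x77), (1,x78), (2,x76), (2,x77), (2,x78)}
These 7 distinct sets form the basis B.
Close under arbitrary unions to get τ_{X×Y}; counting gives |τ_{X×Y}| = 9.


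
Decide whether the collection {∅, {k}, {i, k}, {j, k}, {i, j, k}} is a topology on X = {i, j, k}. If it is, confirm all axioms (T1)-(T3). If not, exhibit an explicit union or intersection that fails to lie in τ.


τ IS a topology on X.

Axiom (T1): ∅ ∈ τ? Yes; X ∈ τ? Yes.
Axiom (T2/T3): check pairwise unions and intersections of members of τ.
All pairwise intersections and unions checked — each lies in τ. Therefore τ satisfies (T1), (T2), (T3): it IS a topology on X.


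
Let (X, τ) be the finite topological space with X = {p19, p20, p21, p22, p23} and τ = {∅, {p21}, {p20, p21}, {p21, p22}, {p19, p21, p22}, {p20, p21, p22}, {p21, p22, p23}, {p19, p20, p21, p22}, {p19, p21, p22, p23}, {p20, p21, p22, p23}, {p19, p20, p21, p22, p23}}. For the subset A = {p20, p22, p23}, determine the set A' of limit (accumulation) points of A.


A' = {p19, p23}

For each x ∈ X, list the open sets U ∈ τ with x ∈ U, then check whether U ∩ (A ∖ {x}) ≠ ∅ for every such U.
  x = p19: opens ∋ x are {p19, p21, p22}, {p19, p20, p21, p22}, {p19, p21, p22, p23}, {p19, p20, p21, p22, p23}; each meets A ∖ {p19}, so x IS a limit point.
  x = p20: open {p20, p21} ∋ x has {p20, p21} ∩ (A ∖ {p20}) = ∅, so x is NOT a limit point.
  x = p21: open {p21} ∋ x has {p21} ∩ (A ∖ {p21}) = ∅, so x is NOT a limit point.
  x = p22: open {p21, p22} ∋ x has {p21, p22} ∩ (A ∖ {p22}) = ∅, so x is NOT a limit point.
  x = p23: opens ∋ x are {p21, p22, p23}, {p19, p21, p22, p23}, {p20, p21, p22, p23}, {p19, p20, p21, p22, p23}; each meets A ∖ {p23}, so x IS a limit point.
Collecting: A' = {p19, p23}.


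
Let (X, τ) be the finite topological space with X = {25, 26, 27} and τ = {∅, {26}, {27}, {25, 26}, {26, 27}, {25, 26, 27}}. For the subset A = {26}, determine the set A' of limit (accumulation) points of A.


A' = {25}

For each x ∈ X, list the open sets U ∈ τ with x ∈ U, then check whether U ∩ (A ∖ {x}) ≠ ∅ for every such U.
  x = 25: opens ∋ x are {25, 26}, {25, 26, 27}; each meets A ∖ {25}, so x IS a limit point.
  x = 26: open {26} ∋ x has {26} ∩ (A ∖ {26}) = ∅, so x is NOT a limit point.
  x = 27: open {27} ∋ x has {27} ∩ (A ∖ {27}) = ∅, so x is NOT a limit point.
Collecting: A' = {25}.


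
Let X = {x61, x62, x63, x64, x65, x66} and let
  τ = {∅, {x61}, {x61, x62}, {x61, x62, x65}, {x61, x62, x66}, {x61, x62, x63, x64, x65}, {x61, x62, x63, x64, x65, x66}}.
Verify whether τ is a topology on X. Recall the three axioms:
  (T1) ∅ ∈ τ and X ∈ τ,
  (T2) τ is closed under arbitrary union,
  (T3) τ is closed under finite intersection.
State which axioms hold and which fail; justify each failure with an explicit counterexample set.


τ is NOT a topology on X.

Axiom (T1): ∅ ∈ τ? Yes; X ∈ τ? Yes.
Axiom (T2/T3): check pairwise unions and intersections of members of τ.
Counterexample for (T2): {x61, x62, x65} ∪ {x61, x62, x66} = {x61, x62, x65, x66} ∉ τ. Therefore τ is NOT a topology.


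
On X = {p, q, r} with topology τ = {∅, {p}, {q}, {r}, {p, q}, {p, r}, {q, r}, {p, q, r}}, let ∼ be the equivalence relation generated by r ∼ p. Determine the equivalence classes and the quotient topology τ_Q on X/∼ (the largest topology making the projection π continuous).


X/∼ = {[p=r], [q]}; |τ_Q| = 4.

Equivalence classes: [p=r], [q].
Quotient map π: X → X/∼ sends p ↦ [p=r], q ↦ [q], r ↦ [p=r].
For each subset V ⊆ X/∼, compute π^{-1}(V) ⊆ X and check whether π^{-1}(V) ∈ τ. V is open in τ_Q iff π^{-1}(V) ∈ τ.
  V = {}: π^{-1}(V) = ∅ ∈ τ ✓.
  V = {[p=r]}: π^{-1}(V) = {p, r} ∈ τ ✓.
  V = {[q]}: π^{-1}(V) = {q} ∈ τ ✓.
  V = {[p=r], [q]}: π^{-1}(V) = {p, q, r} ∈ τ ✓.
Open sets in the quotient: τ_Q = {{}, {[p=r]}, {[q]}, {[p=r], [q]}} (4 elements).


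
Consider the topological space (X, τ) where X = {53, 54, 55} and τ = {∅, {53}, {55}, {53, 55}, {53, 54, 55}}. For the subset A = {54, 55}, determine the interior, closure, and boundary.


int(A) = {55}, cl(A) = {54, 55}, ∂A = {54}.

Closed sets in (X, τ) are complements of opens:
  closed(X, τ) = {∅, {54}, {53, 54}, {54, 55}, {53, 54, 55}}.
int(A) = ⋃ {U ∈ τ : U ⊆ A}. Opens contained in A: ∅, {55}.
Taking the union of these: int(A) = {55}.
cl(A) = ⋂ {C closed : A ⊆ C}. Closed sets containing A: {54, 55}, {53, 54, 55}.
Intersecting these: cl(A) = {54, 55}.
∂A = cl(A) ∖ int(A) = {54, 55} ∖ {55} = {54}.


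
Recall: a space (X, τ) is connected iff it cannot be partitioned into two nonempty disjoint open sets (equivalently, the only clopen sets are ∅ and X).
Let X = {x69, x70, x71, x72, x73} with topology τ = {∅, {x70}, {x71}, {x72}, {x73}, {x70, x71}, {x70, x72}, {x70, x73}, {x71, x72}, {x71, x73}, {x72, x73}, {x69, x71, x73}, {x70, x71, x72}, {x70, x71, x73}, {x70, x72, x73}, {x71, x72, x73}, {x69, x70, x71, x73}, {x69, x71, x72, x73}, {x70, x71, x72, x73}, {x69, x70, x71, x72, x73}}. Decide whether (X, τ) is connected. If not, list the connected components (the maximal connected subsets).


(X, τ) is disconnected; components = [{x70}, {x72}, {x69, x71, x73}].

Find clopen sets (U ∈ τ with X ∖ U ∈ τ):
  U = ∅, X ∖ U = {x69, x70, x71, x72, x73} — both open, so U is clopen.
  U = {x70}, X ∖ U = {x69, x71, x72, x73} — both open, so U is clopen.
  U = {x72}, X ∖ U = {x69, x70, x71, x73} — both open, so U is clopen.
  U = {x70, x72}, X ∖ U = {x69, x71, x73} — both open, so U is clopen.
  U = {x69, x71, x73}, X ∖ U = {x70, x72} — both open, so U is clopen.
  U = {x69, x70, x71, x73}, X ∖ U = {x72} — both open, so U is clopen.
  U = {x69, x71, x72, x73}, X ∖ U = {x70} — both open, so U is clopen.
  U = {x69, x70, x71, x72, x73}, X ∖ U = ∅ — both open, so U is clopen.
Nontrivial clopen(s) exist: e.g. {x69, x70, x71, x73}. So (X, τ) is disconnected.
Compute connected components by grouping points that agree on all clopens:
  component: {x70}
  component: {x72}
  component: {x69, x71, x73}


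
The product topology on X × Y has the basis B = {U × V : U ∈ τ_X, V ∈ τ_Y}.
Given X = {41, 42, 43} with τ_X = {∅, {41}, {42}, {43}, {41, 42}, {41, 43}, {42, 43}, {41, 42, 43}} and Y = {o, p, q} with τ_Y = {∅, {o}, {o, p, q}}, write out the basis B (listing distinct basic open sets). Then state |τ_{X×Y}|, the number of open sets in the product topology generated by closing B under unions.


Basis B = {∅ × ∅, {41} × {o}, {42} × {o}, {43} × {o}, {41, 42} × {o}, {41, 43} × {o}, {42, 43} × {o}, {41} × {o, p, q}, {41, 42, 43} × {o}, {42} × {o, p, q}, {43} × {o, p, q}, {41, 42} × {o, p, q}, {41, 43} × {o, p, q}, {42, 43} × {o, p, q}, {41, 42, 43} × {o, p, q}}; |τ_{X×Y}| = 27.

Enumerate products U × V with U ∈ τ_X, V ∈ τ_Y (deduplicated):
  ∅ × ∅ = {} (∅)
  {41} × {o} = {(41,o)}
  {42} × {o} = {(42,o)}
  {43} × {o} = {(43,o)}
  {41, 42} × {o} = {(41,o), (42,o)}
  {41, 43} × {o} = {(41,o), (43,o)}
  {42, 43} × {o} = {(42,o), (43,o)}
  {41} × {o, p, q} = {(41,o), (41,p), (41,q)}
  {41, 42, 43} × {o} = {(41,o), (42,o), (43,o)}
  {42} × {o, p, q} = {(42,o), (42,p), (42,q)}
  {43} × {o, p, q} = {(43,o), (43,p), (43,q)}
  {41, 42} × {o, p, q} = {(41,o), (41,p), (41,q), (42,o), (42,p), (42,q)}
  {41, 43} × {o, p, q} = {(41,o), (41,p), (41,q), (43,o), (43,p), (43,q)}
  {42, 43} × {o, p, q} = {(42,o), (42,p), (42,q), (43,o), (43,p), (43,q)}
  {41, 42, 43} × {o, p, q} = {(41,o), (41,p), (41,q), (42,o), (42,p), (42,q), (43,o), (43,p), (43,q)}
These 15 distinct sets form the basis B.
Close under arbitrary unions to get τ_{X×Y}; counting gives |τ_{X×Y}| = 27.


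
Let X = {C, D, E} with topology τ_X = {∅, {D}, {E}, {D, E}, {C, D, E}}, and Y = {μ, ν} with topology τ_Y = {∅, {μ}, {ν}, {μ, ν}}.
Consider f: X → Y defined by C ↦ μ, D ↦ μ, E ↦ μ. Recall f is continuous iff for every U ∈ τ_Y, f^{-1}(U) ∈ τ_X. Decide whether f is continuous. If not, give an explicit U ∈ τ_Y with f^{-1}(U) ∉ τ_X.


f IS continuous.

Compute f^{-1}(U) for each U ∈ τ_Y:
  U = ∅: f^{-1}(U) = ∅ ∈ τ_X ✓.
  U = {μ}: f^{-1}(U) = {C, D, E} ∈ τ_X ✓.
  U = {ν}: f^{-1}(U) = ∅ ∈ τ_X ✓.
  U = {μ, ν}: f^{-1}(U) = {C, D, E} ∈ τ_X ✓.
Every preimage lies in τ_X, so f IS continuous.


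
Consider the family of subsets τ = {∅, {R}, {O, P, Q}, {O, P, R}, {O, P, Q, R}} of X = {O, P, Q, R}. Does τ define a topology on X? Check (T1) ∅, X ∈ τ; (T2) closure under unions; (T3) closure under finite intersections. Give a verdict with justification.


τ is NOT a topology on X.

Axiom (T1): ∅ ∈ τ? Yes; X ∈ τ? Yes.
Axiom (T2/T3): check pairwise unions and intersections of members of τ.
Counterexample for (T3): {O, P, Q} ∩ {O, P, R} = {O, P} ∉ τ. Therefore τ is NOT a topology.


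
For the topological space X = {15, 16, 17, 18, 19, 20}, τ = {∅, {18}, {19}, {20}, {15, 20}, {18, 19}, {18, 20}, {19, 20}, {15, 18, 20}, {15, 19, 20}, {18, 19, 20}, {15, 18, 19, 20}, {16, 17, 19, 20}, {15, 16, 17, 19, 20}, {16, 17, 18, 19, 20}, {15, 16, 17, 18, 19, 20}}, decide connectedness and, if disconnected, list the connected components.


(X, τ) is disconnected; components = [{18}, {15, 16, 17, 19, 20}].

Find clopen sets (U ∈ τ with X ∖ U ∈ τ):
  U = ∅, X ∖ U = {15, 16, 17, 18, 19, 20} — both open, so U is clopen.
  U = {18}, X ∖ U = {15, 16, 17, 19, 20} — both open, so U is clopen.
  U = {15, 16, 17, 19, 20}, X ∖ U = {18} — both open, so U is clopen.
  U = {15, 16, 17, 18, 19, 20}, X ∖ U = ∅ — both open, so U is clopen.
Nontrivial clopen(s) exist: e.g. {15, 16, 17, 19, 20}. So (X, τ) is disconnected.
Compute connected components by grouping points that agree on all clopens:
  component: {18}
  component: {15, 16, 17, 19, 20}


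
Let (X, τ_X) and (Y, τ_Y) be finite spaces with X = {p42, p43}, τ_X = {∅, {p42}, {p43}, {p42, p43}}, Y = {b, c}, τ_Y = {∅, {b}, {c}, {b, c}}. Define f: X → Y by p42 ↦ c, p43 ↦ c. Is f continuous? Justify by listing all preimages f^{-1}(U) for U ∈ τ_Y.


f IS continuous.

Compute f^{-1}(U) for each U ∈ τ_Y:
  U = ∅: f^{-1}(U) = ∅ ∈ τ_X ✓.
  U = {b}: f^{-1}(U) = ∅ ∈ τ_X ✓.
  U = {c}: f^{-1}(U) = {p42, p43} ∈ τ_X ✓.
  U = {b, c}: f^{-1}(U) = {p42, p43} ∈ τ_X ✓.
Every preimage lies in τ_X, so f IS continuous.


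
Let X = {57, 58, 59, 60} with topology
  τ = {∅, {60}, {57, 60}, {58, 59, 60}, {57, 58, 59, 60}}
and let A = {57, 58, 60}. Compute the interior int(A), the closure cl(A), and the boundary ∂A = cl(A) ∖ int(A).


int(A) = {57, 60}, cl(A) = {57, 58, 59, 60}, ∂A = {58, 59}.

Closed sets in (X, τ) are complements of opens:
  closed(X, τ) = {∅, {57}, {58, 59}, {57, 58, 59}, {57, 58, 59, 60}}.
int(A) = ⋃ {U ∈ τ : U ⊆ A}. Opens contained in A: ∅, {60}, {57, 60}.
Taking the union of these: int(A) = {57, 60}.
cl(A) = ⋂ {C closed : A ⊆ C}. Closed sets containing A: {57, 58, 59, 60}.
Intersecting these: cl(A) = {57, 58, 59, 60}.
∂A = cl(A) ∖ int(A) = {57, 58, 59, 60} ∖ {57, 60} = {58, 59}.


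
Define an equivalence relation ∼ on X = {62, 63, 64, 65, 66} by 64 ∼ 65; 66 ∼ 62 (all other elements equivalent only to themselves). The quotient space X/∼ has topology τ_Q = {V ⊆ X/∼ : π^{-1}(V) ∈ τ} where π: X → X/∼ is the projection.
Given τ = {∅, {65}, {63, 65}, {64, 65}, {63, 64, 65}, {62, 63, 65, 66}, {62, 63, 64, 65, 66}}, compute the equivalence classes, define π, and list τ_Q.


X/∼ = {[62=66], [63], [64=65]}; |τ_Q| = 4.

Equivalence classes: [62=66], [63], [64=65].
Quotient map π: X → X/∼ sends 62 ↦ [62=66], 63 ↦ [63], 64 ↦ [64=65], 65 ↦ [64=65], 66 ↦ [62=66].
For each subset V ⊆ X/∼, compute π^{-1}(V) ⊆ X and check whether π^{-1}(V) ∈ τ. V is open in τ_Q iff π^{-1}(V) ∈ τ.
  V = {}: π^{-1}(V) = ∅ ∈ τ ✓.
  V = {[62=66]}: π^{-1}(V) = {62, 66} ∉ τ ✗.
  V = {[63]}: π^{-1}(V) = {63} ∉ τ ✗.
  V = {[62=66], [63]}: π^{-1}(V) = {62, 63, 66} ∉ τ ✗.
  V = {[64=65]}: π^{-1}(V) = {64, 65} ∈ τ ✓.
  V = {[62=66], [64=65]}: π^{-1}(V) = {62, 64, 65, 66} ∉ τ ✗.
  V = {[63], [64=65]}: π^{-1}(V) = {63, 64, 65} ∈ τ ✓.
  V = {[62=66], [63], [64=65]}: π^{-1}(V) = {62, 63, 64, 65, 66} ∈ τ ✓.
Open sets in the quotient: τ_Q = {{}, {[64=65]}, {[63], [64=65]}, {[62=66], [63], [64=65]}} (4 elements).


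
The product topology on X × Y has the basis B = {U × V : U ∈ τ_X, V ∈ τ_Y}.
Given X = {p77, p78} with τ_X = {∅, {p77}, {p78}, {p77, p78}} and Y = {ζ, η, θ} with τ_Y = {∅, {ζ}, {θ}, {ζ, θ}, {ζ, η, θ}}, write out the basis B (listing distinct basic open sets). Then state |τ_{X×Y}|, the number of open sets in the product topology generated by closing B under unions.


Basis B = {∅ × ∅, {p77} × {ζ}, {p77} × {θ}, {p78} × {ζ}, {p78} × {θ}, {p77} × {ζ, θ}, {p77, p78} × {ζ}, {p77, p78} × {θ}, {p78} × {ζ, θ}, {p77} × {ζ, η, θ}, {p78} × {ζ, η, θ}, {p77, p78} × {ζ, θ}, {p77, p78} × {ζ, η, θ}}; |τ_{X×Y}| = 25.

Enumerate products U × V with U ∈ τ_X, V ∈ τ_Y (deduplicated):
  ∅ × ∅ = {} (∅)
  {p77} × {ζ} = {(p77,ζ)}
  {p77} × {θ} = {(p77,θ)}
  {p78} × {ζ} = {(p78,ζ)}
  {p78} × {θ} = {(p78,θ)}
  {p77} × {ζ, θ} = {(p77,ζ), (p77,θ)}
  {p77, p78} × {ζ} = {(p77,ζ), (p78,ζ)}
  {p77, p78} × {θ} = {(p77,θ), (p78,θ)}
  {p78} × {ζ, θ} = {(p78,ζ), (p78,θ)}
  {p77} × {ζ, η, θ} = {(p77,ζ), (p77,η), (p77,θ)}
  {p78} × {ζ, η, θ} = {(p78,ζ), (p78,η), (p78,θ)}
  {p77, p78} × {ζ, θ} = {(p77,ζ), (p77,θ), (p78,ζ), (p78,θ)}
  {p77, p78} × {ζ, η, θ} = {(p77,ζ), (p77,η), (p77,θ), (p78,ζ), (p78,η), (p78,θ)}
These 13 distinct sets form the basis B.
Close under arbitrary unions to get τ_{X×Y}; counting gives |τ_{X×Y}| = 25.


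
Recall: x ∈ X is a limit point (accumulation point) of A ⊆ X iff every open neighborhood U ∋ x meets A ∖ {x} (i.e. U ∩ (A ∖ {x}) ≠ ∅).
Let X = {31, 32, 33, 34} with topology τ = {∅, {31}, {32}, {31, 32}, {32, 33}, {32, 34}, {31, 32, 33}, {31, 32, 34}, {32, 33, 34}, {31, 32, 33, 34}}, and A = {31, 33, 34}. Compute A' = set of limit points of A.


A' = ∅

For each x ∈ X, list the open sets U ∈ τ with x ∈ U, then check whether U ∩ (A ∖ {x}) ≠ ∅ for every such U.
  x = 31: open {31} ∋ x has {31} ∩ (A ∖ {31}) = ∅, so x is NOT a limit point.
  x = 32: open {32} ∋ x has {32} ∩ (A ∖ {32}) = ∅, so x is NOT a limit point.
  x = 33: open {32, 33} ∋ x has {32, 33} ∩ (A ∖ {33}) = ∅, so x is NOT a limit point.
  x = 34: open {32, 34} ∋ x has {32, 34} ∩ (A ∖ {34}) = ∅, so x is NOT a limit point.
Collecting: A' = ∅.


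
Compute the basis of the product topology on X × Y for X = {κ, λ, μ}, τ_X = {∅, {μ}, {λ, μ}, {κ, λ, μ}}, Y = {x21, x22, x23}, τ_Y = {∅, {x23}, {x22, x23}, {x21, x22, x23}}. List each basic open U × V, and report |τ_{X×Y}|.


Basis B = {∅ × ∅, {μ} × {x23}, {λ, μ} × {x23}, {μ} × {x22, x23}, {κ, λ, μ} × {x23}, {μ} × {x21, x22, x23}, {λ, μ} × {x22, x23}, {κ, λ, μ} × {x22, x23}, {λ, μ} × {x21, x22, x23}, {κ, λ, μ} × {x21, x22, x23}}; |τ_{X×Y}| = 20.

Enumerate products U × V with U ∈ τ_X, V ∈ τ_Y (deduplicated):
  ∅ × ∅ = {} (∅)
  {μ} × {x23} = {(μ,x23)}
  {λ, μ} × {x23} = {(λ,x23), (μ,x23)}
  {μ} × {x22, x23} = {(μ,x22), (μ,x23)}
  {κ, λ, μ} × {x23} = {(κ,x23), (λ,x23), (μ,x23)}
  {μ} × {x21, x22, x23} = {(μ,x21), (μ,x22), (μ,x23)}
  {λ, μ} × {x22, x23} = {(λ,x22), (λ,x23), (μ,x22), (μ,x23)}
  {κ, λ, μ} × {x22, x23} = {(κ,x22), (κ,x23), (λ,x22), (λ,x23), (μ,x22), (μ,x23)}
  {λ, μ} × {x21, x22, x23} = {(λ,x21), (λ,x22), (λ,x23), (μ,x21), (μ,x22), (μ,x23)}
  {κ, λ, μ} × {x21, x22, x23} = {(κ,x21), (κ,x22), (κ,x23), (λ,x21), (λ,x22), (λ,x23), (μ,x21), (μ,x22), (μ,x23)}
These 10 distinct sets form the basis B.
Close under arbitrary unions to get τ_{X×Y}; counting gives |τ_{X×Y}| = 20.


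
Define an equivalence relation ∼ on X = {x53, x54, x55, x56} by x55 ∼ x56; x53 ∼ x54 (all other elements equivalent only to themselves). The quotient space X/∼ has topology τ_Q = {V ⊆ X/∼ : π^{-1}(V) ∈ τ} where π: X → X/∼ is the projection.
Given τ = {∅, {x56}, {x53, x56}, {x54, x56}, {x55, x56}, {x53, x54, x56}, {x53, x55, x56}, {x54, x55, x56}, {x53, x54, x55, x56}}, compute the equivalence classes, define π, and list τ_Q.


X/∼ = {[x53=x54], [x55=x56]}; |τ_Q| = 3.

Equivalence classes: [x53=x54], [x55=x56].
Quotient map π: X → X/∼ sends x53 ↦ [x53=x54], x54 ↦ [x53=x54], x55 ↦ [x55=x56], x56 ↦ [x55=x56].
For each subset V ⊆ X/∼, compute π^{-1}(V) ⊆ X and check whether π^{-1}(V) ∈ τ. V is open in τ_Q iff π^{-1}(V) ∈ τ.
  V = {}: π^{-1}(V) = ∅ ∈ τ ✓.
  V = {[x53=x54]}: π^{-1}(V) = {x53, x54} ∉ τ ✗.
  V = {[x55=x56]}: π^{-1}(V) = {x55, x56} ∈ τ ✓.
  V = {[x53=x54], [x55=x56]}: π^{-1}(V) = {x53, x54, x55, x56} ∈ τ ✓.
Open sets in the quotient: τ_Q = {{}, {[x55=x56]}, {[x53=x54], [x55=x56]}} (3 elements).


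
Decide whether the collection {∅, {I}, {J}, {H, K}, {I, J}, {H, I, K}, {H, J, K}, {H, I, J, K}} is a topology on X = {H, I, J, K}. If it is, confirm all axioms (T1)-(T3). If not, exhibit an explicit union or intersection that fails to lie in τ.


τ IS a topology on X.

Axiom (T1): ∅ ∈ τ? Yes; X ∈ τ? Yes.
Axiom (T2/T3): check pairwise unions and intersections of members of τ.
All pairwise intersections and unions checked — each lies in τ. Therefore τ satisfies (T1), (T2), (T3): it IS a topology on X.


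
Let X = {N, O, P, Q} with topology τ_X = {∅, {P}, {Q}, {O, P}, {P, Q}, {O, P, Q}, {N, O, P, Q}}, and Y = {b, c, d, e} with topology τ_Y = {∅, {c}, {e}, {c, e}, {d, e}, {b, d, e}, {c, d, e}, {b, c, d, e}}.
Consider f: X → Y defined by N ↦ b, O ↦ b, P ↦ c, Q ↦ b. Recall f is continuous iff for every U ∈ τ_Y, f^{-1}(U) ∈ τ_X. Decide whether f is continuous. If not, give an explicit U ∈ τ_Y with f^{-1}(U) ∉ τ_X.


f is NOT continuous.

Compute f^{-1}(U) for each U ∈ τ_Y:
  U = ∅: f^{-1}(U) = ∅ ∈ τ_X ✓.
  U = {c}: f^{-1}(U) = {P} ∈ τ_X ✓.
  U = {e}: f^{-1}(U) = ∅ ∈ τ_X ✓.
  U = {c, e}: f^{-1}(U) = {P} ∈ τ_X ✓.
  U = {d, e}: f^{-1}(U) = ∅ ∈ τ_X ✓.
  U = {b, d, e}: f^{-1}(U) = {N, O, Q} ∉ τ_X ✗.
  U = {c, d, e}: f^{-1}(U) = {P} ∈ τ_X ✓.
  U = {b, c, d, e}: f^{-1}(U) = {N, O, P, Q} ∈ τ_X ✓.
Found U = {b, d, e} with f^{-1}(U) = {N, O, Q} not in τ_X. Therefore f is NOT continuous.


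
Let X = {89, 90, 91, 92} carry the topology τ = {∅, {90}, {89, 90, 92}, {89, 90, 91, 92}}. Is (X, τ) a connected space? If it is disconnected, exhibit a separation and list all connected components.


(X, τ) is connected.

Find clopen sets (U ∈ τ with X ∖ U ∈ τ):
  U = ∅, X ∖ U = {89, 90, 91, 92} — both open, so U is clopen.
  U = {89, 90, 91, 92}, X ∖ U = ∅ — both open, so U is clopen.
Only trivial clopens (∅ and X) exist, so (X, τ) is connected.
Compute connected components by grouping points that agree on all clopens:
  component: {89, 90, 91, 92}


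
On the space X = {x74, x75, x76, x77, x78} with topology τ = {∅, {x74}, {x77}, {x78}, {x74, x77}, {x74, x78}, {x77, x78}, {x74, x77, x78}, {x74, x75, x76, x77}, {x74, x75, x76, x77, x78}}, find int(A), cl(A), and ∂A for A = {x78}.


int(A) = {x78}, cl(A) = {x78}, ∂A = ∅.

Closed sets in (X, τ) are complements of opens:
  closed(X, τ) = {∅, {x78}, {x75, x76}, {x74, x75, x76}, {x75, x76, x77}, {x75, x76, x78}, {x74, x75, x76, x77}, {x74, x75, x76, x78}, {x75, x76, x77, x78}, {x74, x75, x76, x77, x78}}.
int(A) = ⋃ {U ∈ τ : U ⊆ A}. Opens contained in A: ∅, {x78}.
Taking the union of these: int(A) = {x78}.
cl(A) = ⋂ {C closed : A ⊆ C}. Closed sets containing A: {x78}, {x75, x76, x78}, {x74, x75, x76, x78}, {x75, x76, x77, x78}, {x74, x75, x76, x77, x78}.
Intersecting these: cl(A) = {x78}.
∂A = cl(A) ∖ int(A) = {x78} ∖ {x78} = ∅.


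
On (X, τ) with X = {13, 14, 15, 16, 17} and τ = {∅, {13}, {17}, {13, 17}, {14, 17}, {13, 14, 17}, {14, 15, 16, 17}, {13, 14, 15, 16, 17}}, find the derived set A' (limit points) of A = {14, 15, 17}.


A' = {14, 15, 16}

For each x ∈ X, list the open sets U ∈ τ with x ∈ U, then check whether U ∩ (A ∖ {x}) ≠ ∅ for every such U.
  x = 13: open {13} ∋ x has {13} ∩ (A ∖ {13}) = ∅, so x is NOT a limit point.
  x = 14: opens ∋ x are {14, 17}, {13, 14, 17}, {14, 15, 16, 17}, {13, 14, 15, 16, 17}; each meets A ∖ {14}, so x IS a limit point.
  x = 15: opens ∋ x are {14, 15, 16, 17}, {13, 14, 15, 16, 17}; each meets A ∖ {15}, so x IS a limit point.
  x = 16: opens ∋ x are {14, 15, 16, 17}, {13, 14, 15, 16, 17}; each meets A ∖ {16}, so x IS a limit point.
  x = 17: open {17} ∋ x has {17} ∩ (A ∖ {17}) = ∅, so x is NOT a limit point.
Collecting: A' = {14, 15, 16}.


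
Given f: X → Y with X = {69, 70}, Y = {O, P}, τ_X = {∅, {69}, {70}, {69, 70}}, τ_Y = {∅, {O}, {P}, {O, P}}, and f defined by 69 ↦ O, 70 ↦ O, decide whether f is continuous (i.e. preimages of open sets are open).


f IS continuous.

Compute f^{-1}(U) for each U ∈ τ_Y:
  U = ∅: f^{-1}(U) = ∅ ∈ τ_X ✓.
  U = {O}: f^{-1}(U) = {69, 70} ∈ τ_X ✓.
  U = {P}: f^{-1}(U) = ∅ ∈ τ_X ✓.
  U = {O, P}: f^{-1}(U) = {69, 70} ∈ τ_X ✓.
Every preimage lies in τ_X, so f IS continuous.


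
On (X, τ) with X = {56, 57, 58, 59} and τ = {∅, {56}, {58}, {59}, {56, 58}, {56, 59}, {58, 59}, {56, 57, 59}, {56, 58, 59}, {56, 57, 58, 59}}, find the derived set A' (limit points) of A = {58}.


A' = ∅

For each x ∈ X, list the open sets U ∈ τ with x ∈ U, then check whether U ∩ (A ∖ {x}) ≠ ∅ for every such U.
  x = 56: open {56} ∋ x has {56} ∩ (A ∖ {56}) = ∅, so x is NOT a limit point.
  x = 57: open {56, 57, 59} ∋ x has {56, 57, 59} ∩ (A ∖ {57}) = ∅, so x is NOT a limit point.
  x = 58: open {58} ∋ x has {58} ∩ (A ∖ {58}) = ∅, so x is NOT a limit point.
  x = 59: open {59} ∋ x has {59} ∩ (A ∖ {59}) = ∅, so x is NOT a limit point.
Collecting: A' = ∅.


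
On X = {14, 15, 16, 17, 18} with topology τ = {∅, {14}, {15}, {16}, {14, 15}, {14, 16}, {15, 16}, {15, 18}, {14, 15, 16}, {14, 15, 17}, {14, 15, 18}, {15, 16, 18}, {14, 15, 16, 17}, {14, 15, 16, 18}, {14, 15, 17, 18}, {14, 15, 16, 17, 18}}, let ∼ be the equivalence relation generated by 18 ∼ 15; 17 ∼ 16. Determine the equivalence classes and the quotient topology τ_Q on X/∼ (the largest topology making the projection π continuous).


X/∼ = {[14], [15=18], [16=17]}; |τ_Q| = 5.

Equivalence classes: [14], [15=18], [16=17].
Quotient map π: X → X/∼ sends 14 ↦ [14], 15 ↦ [15=18], 16 ↦ [16=17], 17 ↦ [16=17], 18 ↦ [15=18].
For each subset V ⊆ X/∼, compute π^{-1}(V) ⊆ X and check whether π^{-1}(V) ∈ τ. V is open in τ_Q iff π^{-1}(V) ∈ τ.
  V = {}: π^{-1}(V) = ∅ ∈ τ ✓.
  V = {[14]}: π^{-1}(V) = {14} ∈ τ ✓.
  V = {[15=18]}: π^{-1}(V) = {15, 18} ∈ τ ✓.
  V = {[14], [15=18]}: π^{-1}(V) = {14, 15, 18} ∈ τ ✓.
  V = {[16=17]}: π^{-1}(V) = {16, 17} ∉ τ ✗.
  V = {[14], [16=17]}: π^{-1}(V) = {14, 16, 17} ∉ τ ✗.
  V = {[15=18], [16=17]}: π^{-1}(V) = {15, 16, 17, 18} ∉ τ ✗.
  V = {[14], [15=18], [16=17]}: π^{-1}(V) = {14, 15, 16, 17, 18} ∈ τ ✓.
Open sets in the quotient: τ_Q = {{}, {[14]}, {[15=18]}, {[14], [15=18]}, {[14], [15=18], [16=17]}} (5 elements).


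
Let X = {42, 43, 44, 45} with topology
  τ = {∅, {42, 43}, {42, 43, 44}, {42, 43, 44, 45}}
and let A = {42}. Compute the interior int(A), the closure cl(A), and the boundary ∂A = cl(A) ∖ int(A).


int(A) = ∅, cl(A) = {42, 43, 44, 45}, ∂A = {42, 43, 44, 45}.

Closed sets in (X, τ) are complements of opens:
  closed(X, τ) = {∅, {45}, {44, 45}, {42, 43, 44, 45}}.
int(A) = ⋃ {U ∈ τ : U ⊆ A}. Opens contained in A: ∅.
Taking the union of these: int(A) = ∅.
cl(A) = ⋂ {C closed : A ⊆ C}. Closed sets containing A: {42, 43, 44, 45}.
Intersecting these: cl(A) = {42, 43, 44, 45}.
∂A = cl(A) ∖ int(A) = {42, 43, 44, 45} ∖ ∅ = {42, 43, 44, 45}.


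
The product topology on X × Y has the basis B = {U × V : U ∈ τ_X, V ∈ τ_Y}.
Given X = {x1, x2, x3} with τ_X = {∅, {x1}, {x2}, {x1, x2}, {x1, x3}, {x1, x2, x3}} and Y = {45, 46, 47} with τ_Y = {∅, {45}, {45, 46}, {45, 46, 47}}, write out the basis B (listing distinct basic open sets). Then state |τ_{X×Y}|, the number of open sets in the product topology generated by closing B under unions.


Basis B = {∅ × ∅, {x1} × {45}, {x2} × {45}, {x1} × {45, 46}, {x1, x2} × {45}, {x1, x3} × {45}, {x2} × {45, 46}, {x1} × {45, 46, 47}, {x1, x2, x3} × {45}, {x2} × {45, 46, 47}, {x1, x2} × {45, 46}, {x1, x3} × {45, 46}, {x1, x2} × {45, 46, 47}, {x1, x3} × {45, 46, 47}, {x1, x2, x3} × {45, 46}, {x1, x2, x3} × {45, 46, 47}}; |τ_{X×Y}| = 40.

Enumerate products U × V with U ∈ τ_X, V ∈ τ_Y (deduplicated):
  ∅ × ∅ = {} (∅)
  {x1} × {45} = {(x1,45)}
  {x2} × {45} = {(x2,45)}
  {x1} × {45, 46} = {(x1,45), (x1,46)}
  {x1, x2} × {45} = {(x1,45), (x2,45)}
  {x1, x3} × {45} = {(x1,45), (x3,45)}
  {x2} × {45, 46} = {(x2,45), (x2,46)}
  {x1} × {45, 46, 47} = {(x1,45), (x1,46), (x1,47)}
  {x1, x2, x3} × {45} = {(x1,45), (x2,45), (x3,45)}
  {x2} × {45, 46, 47} = {(x2,45), (x2,46), (x2,47)}
  {x1, x2} × {45, 46} = {(x1,45), (x1,46), (x2,45), (x2,46)}
  {x1, x3} × {45, 46} = {(x1,45), (x1,46), (x3,45), (x3,46)}
  {x1, x2} × {45, 46, 47} = {(x1,45), (x1,46), (x1,47), (x2,45), (x2,46), (x2,47)}
  {x1, x3} × {45, 46, 47} = {(x1,45), (x1,46), (x1,47), (x3,45), (x3,46), (x3,47)}
  {x1, x2, x3} × {45, 46} = {(x1,45), (x1,46), (x2,45), (x2,46), (x3,45), (x3,46)}
  {x1, x2, x3} × {45, 46, 47} = {(x1,45), (x1,46), (x1,47), (x2,45), (x2,46), (x2,47), (x3,45), (x3,46), (x3,47)}
These 16 distinct sets form the basis B.
Close under arbitrary unions to get τ_{X×Y}; counting gives |τ_{X×Y}| = 40.


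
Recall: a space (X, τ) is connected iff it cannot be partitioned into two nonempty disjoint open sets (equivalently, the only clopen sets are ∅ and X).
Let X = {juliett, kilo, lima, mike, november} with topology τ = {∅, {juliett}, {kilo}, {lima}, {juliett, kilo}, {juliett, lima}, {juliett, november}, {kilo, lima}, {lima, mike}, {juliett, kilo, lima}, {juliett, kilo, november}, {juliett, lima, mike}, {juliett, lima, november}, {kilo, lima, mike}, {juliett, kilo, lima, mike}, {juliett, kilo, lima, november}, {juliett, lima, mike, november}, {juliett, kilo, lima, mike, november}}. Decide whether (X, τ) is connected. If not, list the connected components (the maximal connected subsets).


(X, τ) is disconnected; components = [{kilo}, {juliett, november}, {lima, mike}].

Find clopen sets (U ∈ τ with X ∖ U ∈ τ):
  U = ∅, X ∖ U = {juliett, kilo, lima, mike, november} — both open, so U is clopen.
  U = {kilo}, X ∖ U = {juliett, lima, mike, november} — both open, so U is clopen.
  U = {juliett, november}, X ∖ U = {kilo, lima, mike} — both open, so U is clopen.
  U = {lima, mike}, X ∖ U = {juliett, kilo, november} — both open, so U is clopen.
  U = {juliett, kilo, november}, X ∖ U = {lima, mike} — both open, so U is clopen.
  U = {kilo, lima, mike}, X ∖ U = {juliett, november} — both open, so U is clopen.
  U = {juliett, lima, mike, november}, X ∖ U = {kilo} — both open, so U is clopen.
  U = {juliett, kilo, lima, mike, november}, X ∖ U = ∅ — both open, so U is clopen.
Nontrivial clopen(s) exist: e.g. {juliett, november}. So (X, τ) is disconnected.
Compute connected components by grouping points that agree on all clopens:
  component: {kilo}
  component: {juliett, november}
  component: {lima, mike}


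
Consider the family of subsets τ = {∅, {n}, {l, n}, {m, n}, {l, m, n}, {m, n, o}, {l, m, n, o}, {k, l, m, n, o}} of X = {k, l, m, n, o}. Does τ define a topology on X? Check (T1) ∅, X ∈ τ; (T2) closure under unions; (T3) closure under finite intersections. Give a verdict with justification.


τ IS a topology on X.

Axiom (T1): ∅ ∈ τ? Yes; X ∈ τ? Yes.
Axiom (T2/T3): check pairwise unions and intersections of members of τ.
All pairwise intersections and unions checked — each lies in τ. Therefore τ satisfies (T1), (T2), (T3): it IS a topology on X.


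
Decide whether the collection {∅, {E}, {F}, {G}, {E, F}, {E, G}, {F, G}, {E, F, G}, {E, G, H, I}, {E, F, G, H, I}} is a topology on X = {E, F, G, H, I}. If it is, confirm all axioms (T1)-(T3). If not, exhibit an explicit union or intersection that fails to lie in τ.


τ IS a topology on X.

Axiom (T1): ∅ ∈ τ? Yes; X ∈ τ? Yes.
Axiom (T2/T3): check pairwise unions and intersections of members of τ.
All pairwise intersections and unions checked — each lies in τ. Therefore τ satisfies (T1), (T2), (T3): it IS a topology on X.


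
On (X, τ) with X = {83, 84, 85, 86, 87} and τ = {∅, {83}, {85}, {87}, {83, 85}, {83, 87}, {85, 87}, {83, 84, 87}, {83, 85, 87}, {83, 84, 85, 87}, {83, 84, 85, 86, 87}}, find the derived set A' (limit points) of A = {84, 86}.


A' = {86}

For each x ∈ X, list the open sets U ∈ τ with x ∈ U, then check whether U ∩ (A ∖ {x}) ≠ ∅ for every such U.
  x = 83: open {83} ∋ x has {83} ∩ (A ∖ {83}) = ∅, so x is NOT a limit point.
  x = 84: open {83, 84, 87} ∋ x has {83, 84, 87} ∩ (A ∖ {84}) = ∅, so x is NOT a limit point.
  x = 85: open {85} ∋ x has {85} ∩ (A ∖ {85}) = ∅, so x is NOT a limit point.
  x = 86: opens ∋ x are {83, 84, 85, 86, 87}; each meets A ∖ {86}, so x IS a limit point.
  x = 87: open {87} ∋ x has {87} ∩ (A ∖ {87}) = ∅, so x is NOT a limit point.
Collecting: A' = {86}.


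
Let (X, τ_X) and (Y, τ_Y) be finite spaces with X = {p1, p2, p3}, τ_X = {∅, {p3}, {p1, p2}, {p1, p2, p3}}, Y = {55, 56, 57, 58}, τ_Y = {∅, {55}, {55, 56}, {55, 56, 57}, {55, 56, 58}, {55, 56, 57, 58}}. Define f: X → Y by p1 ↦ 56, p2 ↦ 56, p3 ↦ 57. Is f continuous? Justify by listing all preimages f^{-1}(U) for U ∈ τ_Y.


f IS continuous.

Compute f^{-1}(U) for each U ∈ τ_Y:
  U = ∅: f^{-1}(U) = ∅ ∈ τ_X ✓.
  U = {55}: f^{-1}(U) = ∅ ∈ τ_X ✓.
  U = {55, 56}: f^{-1}(U) = {p1, p2} ∈ τ_X ✓.
  U = {55, 56, 57}: f^{-1}(U) = {p1, p2, p3} ∈ τ_X ✓.
  U = {55, 56, 58}: f^{-1}(U) = {p1, p2} ∈ τ_X ✓.
  U = {55, 56, 57, 58}: f^{-1}(U) = {p1, p2, p3} ∈ τ_X ✓.
Every preimage lies in τ_X, so f IS continuous.


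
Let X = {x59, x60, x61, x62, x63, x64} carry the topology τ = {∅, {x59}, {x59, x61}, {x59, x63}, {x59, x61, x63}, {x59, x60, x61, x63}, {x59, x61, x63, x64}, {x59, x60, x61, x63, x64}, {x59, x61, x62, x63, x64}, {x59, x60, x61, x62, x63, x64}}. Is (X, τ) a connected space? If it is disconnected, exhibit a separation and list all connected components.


(X, τ) is connected.

Find clopen sets (U ∈ τ with X ∖ U ∈ τ):
  U = ∅, X ∖ U = {x59, x60, x61, x62, x63, x64} — both open, so U is clopen.
  U = {x59, x60, x61, x62, x63, x64}, X ∖ U = ∅ — both open, so U is clopen.
Only trivial clopens (∅ and X) exist, so (X, τ) is connected.
Compute connected components by grouping points that agree on all clopens:
  component: {x59, x60, x61, x62, x63, x64}


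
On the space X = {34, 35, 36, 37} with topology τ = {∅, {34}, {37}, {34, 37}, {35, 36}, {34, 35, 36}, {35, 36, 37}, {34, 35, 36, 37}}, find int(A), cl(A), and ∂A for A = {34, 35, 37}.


int(A) = {34, 37}, cl(A) = {34, 35, 36, 37}, ∂A = {35, 36}.

Closed sets in (X, τ) are complements of opens:
  closed(X, τ) = {∅, {34}, {37}, {34, 37}, {35, 36}, {34, 35, 36}, {35, 36, 37}, {34, 35, 36, 37}}.
int(A) = ⋃ {U ∈ τ : U ⊆ A}. Opens contained in A: ∅, {34}, {37}, {34, 37}.
Taking the union of these: int(A) = {34, 37}.
cl(A) = ⋂ {C closed : A ⊆ C}. Closed sets containing A: {34, 35, 36, 37}.
Intersecting these: cl(A) = {34, 35, 36, 37}.
∂A = cl(A) ∖ int(A) = {34, 35, 36, 37} ∖ {34, 37} = {35, 36}.
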